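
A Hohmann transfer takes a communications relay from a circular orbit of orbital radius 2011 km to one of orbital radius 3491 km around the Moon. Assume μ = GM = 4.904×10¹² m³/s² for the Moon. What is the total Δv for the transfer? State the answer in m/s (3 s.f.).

Δv_total ≈ 369 m/s

r₁ = 2011 km = 2.011×10⁶ m.
r₂ = 3491 km = 3.491×10⁶ m.
Transfer ellipse a_t = (r₁ + r₂)/2 = 2.751×10⁶ m.
At r₁: circular v_c1 = √(μ/r₁) = 1562 m/s; transfer-perilune v_p = √[μ(2/r₁ − 1/a_t)] = 1759 m/s.
Δv₁ = v_p − v_c1 = 197.5 m/s.
At r₂: circular v_c2 = √(μ/r₂) = 1185 m/s; transfer-apolune v_a = √[μ(2/r₂ − 1/a_t)] = 1013 m/s.
Δv₂ = v_c2 − v_a = 171.9 m/s.
Total Δv = Δv₁ + Δv₂ = 369.4 m/s.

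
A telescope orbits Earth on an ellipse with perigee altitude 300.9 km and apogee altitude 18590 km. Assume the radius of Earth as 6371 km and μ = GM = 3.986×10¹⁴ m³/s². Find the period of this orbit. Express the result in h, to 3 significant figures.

r_p = 6371 + 300.9 = 6671.9 km = 6.6719×10⁶ m.
r_a = 6371 + 18590 = 24961 km = 2.4961×10⁷ m.
Semi-major axis a = (r_p + r_a)/2 = (6671.9 + 24961)/2 = 15816 km = 1.582×10⁷ m.
By Kepler's third law T = 2π√(a³/μ) = 2π × 3.151×10³ = 1.980×10⁴ s.
= 5.499 h.

T ≈ 5.50 h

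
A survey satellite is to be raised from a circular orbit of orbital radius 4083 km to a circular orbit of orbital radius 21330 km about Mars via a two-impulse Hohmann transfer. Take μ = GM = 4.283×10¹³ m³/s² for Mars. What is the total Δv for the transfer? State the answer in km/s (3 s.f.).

Δv_total ≈ 1.57 km/s

r₁ = 4083 km = 4.083×10⁶ m.
r₂ = 21330 km = 2.133×10⁷ m.
Transfer ellipse a_t = (r₁ + r₂)/2 = 1.271×10⁷ m.
At r₁: circular v_c1 = √(μ/r₁) = 3239 m/s; transfer-periapsis v_p = √[μ(2/r₁ − 1/a_t)] = 4196 m/s.
Δv₁ = v_p − v_c1 = 957.5 m/s.
At r₂: circular v_c2 = √(μ/r₂) = 1417 m/s; transfer-apoapsis v_a = √[μ(2/r₂ − 1/a_t)] = 803.3 m/s.
Δv₂ = v_c2 − v_a = 613.8 m/s.
Total Δv = Δv₁ + Δv₂ = 1571 m/s = 1.571 km/s.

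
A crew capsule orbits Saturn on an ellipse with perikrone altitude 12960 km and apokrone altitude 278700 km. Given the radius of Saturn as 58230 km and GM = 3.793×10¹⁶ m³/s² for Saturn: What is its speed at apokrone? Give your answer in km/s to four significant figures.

r_p = 58230 + 12960 = 71190 km = 7.1190×10⁷ m.
r_a = 58230 + 278700 = 336930 km = 3.3693×10⁸ m.
Semi-major axis a = (r_p + r_a)/2 = 2.0406×10⁵ km = 2.041×10⁸ m.
Vis-viva: v² = μ(2/r − 1/a) = 3.793×10¹⁶ × (5.936×10⁻⁹ − 4.901×10⁻⁹) = 3.927×10⁷ m²/s².
v = 6267 m/s = 6.267 km/s.

v ≈ 6.267 km/s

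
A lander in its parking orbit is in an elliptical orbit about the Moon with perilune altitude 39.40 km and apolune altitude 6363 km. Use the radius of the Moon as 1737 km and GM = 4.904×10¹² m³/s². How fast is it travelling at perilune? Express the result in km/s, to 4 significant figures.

r_p = 1737 + 39.40 = 1776.4 km = 1.7764×10⁶ m.
r_a = 1737 + 6363 = 8100.0 km = 8.1000×10⁶ m.
Semi-major axis a = (r_p + r_a)/2 = 4938.2 km = 4.938×10⁶ m.
Vis-viva: v² = μ(2/r − 1/a) = 4.904×10¹² × (1.126×10⁻⁶ − 2.025×10⁻⁷) = 4.528×10⁶ m²/s².
v = 2128 m/s = 2.128 km/s.

v ≈ 2.128 km/s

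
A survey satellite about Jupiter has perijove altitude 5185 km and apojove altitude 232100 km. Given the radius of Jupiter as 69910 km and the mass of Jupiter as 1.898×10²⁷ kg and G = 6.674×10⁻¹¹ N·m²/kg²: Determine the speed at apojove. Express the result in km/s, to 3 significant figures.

μ = GM = 6.674×10⁻¹¹ × 1.898×10²⁷ = 1.267×10¹⁷ m³/s².
r_p = 69910 + 5185 = 75095 km = 7.5095×10⁷ m.
r_a = 69910 + 232100 = 302010 km = 3.0201×10⁸ m.
Semi-major axis a = (r_p + r_a)/2 = 1.8855×10⁵ km = 1.886×10⁸ m.
Vis-viva: v² = μ(2/r − 1/a) = 1.267×10¹⁷ × (6.622×10⁻⁹ − 5.304×10⁻⁹) = 1.670×10⁸ m²/s².
v = 12920 m/s = 12.92 km/s.

v ≈ 12.9 km/s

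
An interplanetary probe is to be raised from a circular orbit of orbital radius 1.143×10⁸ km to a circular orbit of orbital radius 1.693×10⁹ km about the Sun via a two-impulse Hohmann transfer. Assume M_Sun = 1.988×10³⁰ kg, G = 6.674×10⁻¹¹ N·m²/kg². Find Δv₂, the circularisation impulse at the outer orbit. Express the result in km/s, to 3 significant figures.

Δv ≈ 5.70 km/s

μ = GM = 6.674×10⁻¹¹ × 1.988×10³⁰ = 1.327×10²⁰ m³/s².
r₁ = 1.143×10⁸ km = 1.143×10¹¹ m.
r₂ = 1.693×10⁹ km = 1.693×10¹² m.
Transfer ellipse a_t = (r₁ + r₂)/2 = 9.036×10¹¹ m.
At r₁: circular v_c1 = √(μ/r₁) = 34070 m/s; transfer-perihelion v_p = √[μ(2/r₁ − 1/a_t)] = 46630 m/s.
At r₂: circular v_c2 = √(μ/r₂) = 8853 m/s; transfer-aphelion v_a = √[μ(2/r₂ − 1/a_t)] = 3148 m/s.
Δv₂ = v_c2 − v_a = 5704 m/s.
= 5.704 km/s.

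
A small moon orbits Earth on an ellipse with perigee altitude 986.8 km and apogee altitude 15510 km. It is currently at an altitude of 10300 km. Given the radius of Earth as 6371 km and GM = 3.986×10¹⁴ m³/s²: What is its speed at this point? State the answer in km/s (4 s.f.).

r_p = 6371 + 986.8 = 7357.8 km = 7.3578×10⁶ m.
r_a = 6371 + 15510 = 21881 km = 2.1881×10⁷ m.
r = 6371 + 10300 = 16671 km = 1.667×10⁷ m.
Semi-major axis a = (r_p + r_a)/2 = 14619 km = 1.462×10⁷ m.
Vis-viva: v² = μ(2/r − 1/a) = 3.986×10¹⁴ × (1.200×10⁻⁷ − 6.840×10⁻⁸) = 2.055×10⁷ m²/s².
v = 4534 m/s = 4.534 km/s.

v ≈ 4.534 km/s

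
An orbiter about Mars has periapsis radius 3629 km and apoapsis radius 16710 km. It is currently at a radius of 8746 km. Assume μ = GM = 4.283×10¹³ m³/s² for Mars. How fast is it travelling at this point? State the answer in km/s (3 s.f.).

v ≈ 2.36 km/s

Semi-major axis a = (r_p + r_a)/2 = 10170 km = 1.017×10⁷ m.
Vis-viva: v² = μ(2/r − 1/a) = 4.283×10¹³ × (2.287×10⁻⁷ − 9.833×10⁻⁸) = 5.583×10⁶ m²/s².
v = 2363 m/s = 2.363 km/s.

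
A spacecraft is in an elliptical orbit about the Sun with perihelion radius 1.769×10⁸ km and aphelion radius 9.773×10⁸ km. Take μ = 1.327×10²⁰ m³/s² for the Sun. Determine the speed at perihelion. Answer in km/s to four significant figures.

v ≈ 35.64 km/s

Semi-major axis a = (r_p + r_a)/2 = 5.7710×10⁸ km = 5.771×10¹¹ m.
Vis-viva: v² = μ(2/r − 1/a) = 1.327×10²⁰ × (1.131×10⁻¹¹ − 1.733×10⁻¹²) = 1.270×10⁹ m²/s².
v = 35640 m/s = 35.64 km/s.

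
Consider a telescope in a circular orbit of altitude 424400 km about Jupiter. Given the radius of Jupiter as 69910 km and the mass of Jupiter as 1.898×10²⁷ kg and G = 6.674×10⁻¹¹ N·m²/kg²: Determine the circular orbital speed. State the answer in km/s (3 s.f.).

μ = GM = 6.674×10⁻¹¹ × 1.898×10²⁷ = 1.267×10¹⁷ m³/s².
r = 69910 + 424400 = 494310 km = 4.9431×10⁸ m.
For a circular orbit v = √(μ/r) = √(1.267×10¹⁷ / 4.943×10⁸) = √(2.563×10⁸) = 16010 m/s.
That is 16.01 km/s.

v ≈ 16.0 km/s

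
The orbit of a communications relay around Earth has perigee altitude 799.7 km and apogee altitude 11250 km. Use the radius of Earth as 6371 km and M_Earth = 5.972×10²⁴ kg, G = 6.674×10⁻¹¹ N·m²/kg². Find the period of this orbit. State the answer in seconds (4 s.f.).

T ≈ 13740 seconds

μ = GM = 6.674×10⁻¹¹ × 5.972×10²⁴ = 3.986×10¹⁴ m³/s².
r_p = 6371 + 799.7 = 7170.7 km = 7.1707×10⁶ m.
r_a = 6371 + 11250 = 17621 km = 1.7621×10⁷ m.
Semi-major axis a = (r_p + r_a)/2 = (7170.7 + 17621)/2 = 12396 km = 1.240×10⁷ m.
By Kepler's third law T = 2π√(a³/μ) = 2π × 2.186×10³ = 1.374×10⁴ s.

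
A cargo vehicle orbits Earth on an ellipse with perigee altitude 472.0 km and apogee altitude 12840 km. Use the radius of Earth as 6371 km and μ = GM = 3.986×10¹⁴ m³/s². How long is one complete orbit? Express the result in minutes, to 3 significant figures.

r_p = 6371 + 472.0 = 6843.0 km = 6.8430×10⁶ m.
r_a = 6371 + 12840 = 19211 km = 1.9211×10⁷ m.
Semi-major axis a = (r_p + r_a)/2 = (6843.0 + 19211)/2 = 13027 km = 1.303×10⁷ m.
By Kepler's third law T = 2π√(a³/μ) = 2π × 2.355×10³ = 1.480×10⁴ s.
= 246.6 minutes.

T ≈ 247 minutes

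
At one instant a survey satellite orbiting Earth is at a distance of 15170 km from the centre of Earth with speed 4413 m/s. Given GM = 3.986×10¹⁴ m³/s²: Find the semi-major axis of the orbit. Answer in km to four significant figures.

r = 1.517×10⁷ m.
Specific orbital energy ε = v²/2 − μ/r = (4413)²/2 − 3.986×10¹⁴/1.517×10⁷ = -1.654×10⁷ J/kg.
Since ε = −μ/(2a), a = −μ/(2ε) = 1.205×10⁷ m = 12051 km.

a ≈ 12050 km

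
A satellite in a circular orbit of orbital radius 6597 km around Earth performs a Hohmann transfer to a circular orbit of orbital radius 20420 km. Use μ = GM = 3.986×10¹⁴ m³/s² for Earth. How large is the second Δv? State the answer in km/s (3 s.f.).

r₁ = 6597 km = 6.597×10⁶ m.
r₂ = 20420 km = 2.042×10⁷ m.
Transfer ellipse a_t = (r₁ + r₂)/2 = 1.351×10⁷ m.
At r₁: circular v_c1 = √(μ/r₁) = 7773 m/s; transfer-perigee v_p = √[μ(2/r₁ − 1/a_t)] = 9557 m/s.
At r₂: circular v_c2 = √(μ/r₂) = 4418 m/s; transfer-apogee v_a = √[μ(2/r₂ − 1/a_t)] = 3088 m/s.
Δv₂ = v_c2 − v_a = 1331 m/s.
= 1.331 km/s.

Δv ≈ 1.33 km/s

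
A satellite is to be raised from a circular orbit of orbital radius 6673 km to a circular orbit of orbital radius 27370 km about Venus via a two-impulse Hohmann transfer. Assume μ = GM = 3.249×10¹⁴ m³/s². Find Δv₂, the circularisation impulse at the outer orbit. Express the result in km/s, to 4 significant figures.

r₁ = 6673 km = 6.673×10⁶ m.
r₂ = 27370 km = 2.737×10⁷ m.
Transfer ellipse a_t = (r₁ + r₂)/2 = 1.702×10⁷ m.
At r₁: circular v_c1 = √(μ/r₁) = 6978 m/s; transfer-periapsis v_p = √[μ(2/r₁ − 1/a_t)] = 8848 m/s.
At r₂: circular v_c2 = √(μ/r₂) = 3445 m/s; transfer-apoapsis v_a = √[μ(2/r₂ − 1/a_t)] = 2157 m/s.
Δv₂ = v_c2 − v_a = 1288 m/s.
= 1.288 km/s.

Δv ≈ 1.288 km/s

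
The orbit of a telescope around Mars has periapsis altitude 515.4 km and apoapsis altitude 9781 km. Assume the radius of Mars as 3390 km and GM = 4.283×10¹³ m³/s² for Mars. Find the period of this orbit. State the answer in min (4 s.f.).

r_p = 3390 + 515.4 = 3905.4 km = 3.9054×10⁶ m.
r_a = 3390 + 9781 = 13171 km = 1.3171×10⁷ m.
Semi-major axis a = (r_p + r_a)/2 = (3905.4 + 13171)/2 = 8538.2 km = 8.538×10⁶ m.
By Kepler's third law T = 2π√(a³/μ) = 2π × 3.812×10³ = 2.395×10⁴ s.
= 399.2 min.

T ≈ 399.2 min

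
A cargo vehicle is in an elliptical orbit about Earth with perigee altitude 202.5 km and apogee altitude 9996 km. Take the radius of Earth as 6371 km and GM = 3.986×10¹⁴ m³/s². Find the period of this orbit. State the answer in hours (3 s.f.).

r_p = 6371 + 202.5 = 6573.5 km = 6.5735×10⁶ m.
r_a = 6371 + 9996 = 16367 km = 1.6367×10⁷ m.
Semi-major axis a = (r_p + r_a)/2 = (6573.5 + 16367)/2 = 11470 km = 1.147×10⁷ m.
By Kepler's third law T = 2π√(a³/μ) = 2π × 1.946×10³ = 1.223×10⁴ s.
= 3.396 hours.

T ≈ 3.40 hours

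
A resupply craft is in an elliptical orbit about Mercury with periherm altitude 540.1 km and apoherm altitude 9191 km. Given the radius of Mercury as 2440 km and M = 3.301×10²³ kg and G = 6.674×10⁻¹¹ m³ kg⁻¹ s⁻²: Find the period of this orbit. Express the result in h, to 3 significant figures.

μ = GM = 6.674×10⁻¹¹ × 3.301×10²³ = 2.203×10¹³ m³/s².
r_p = 2440 + 540.1 = 2980.1 km = 2.9801×10⁶ m.
r_a = 2440 + 9191 = 11631 km = 1.1631×10⁷ m.
Semi-major axis a = (r_p + r_a)/2 = (2980.1 + 11631)/2 = 7305.6 km = 7.306×10⁶ m.
By Kepler's third law T = 2π√(a³/μ) = 2π × 4.207×10³ = 2.643×10⁴ s.
= 7.342 h.

T ≈ 7.34 h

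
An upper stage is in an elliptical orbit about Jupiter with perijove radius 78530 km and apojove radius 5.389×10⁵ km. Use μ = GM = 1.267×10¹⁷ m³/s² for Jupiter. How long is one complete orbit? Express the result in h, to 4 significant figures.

Semi-major axis a = (r_p + r_a)/2 = (78530 + 5.3890×10⁵)/2 = 3.0872×10⁵ km = 3.087×10⁸ m.
By Kepler's third law T = 2π√(a³/μ) = 2π × 1.524×10⁴ = 9.575×10⁴ s.
= 26.60 h.

T ≈ 26.60 h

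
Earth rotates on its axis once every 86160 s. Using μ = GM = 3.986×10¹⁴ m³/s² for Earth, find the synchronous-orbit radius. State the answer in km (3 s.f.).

A synchronous orbit has period T, so by Kepler's third law a = (μT²/4π²)^(1/3).
μT²/4π² = 3.986×10¹⁴ × (8.616×10⁴)² / 39.48 = 7.495×10²² m³.
a = 4.216×10⁷ m = 42163 km.

r_sync ≈ 42200 km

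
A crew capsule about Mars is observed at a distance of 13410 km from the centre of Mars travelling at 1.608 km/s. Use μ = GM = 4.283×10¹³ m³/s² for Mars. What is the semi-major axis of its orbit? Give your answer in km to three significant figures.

r = 1.341×10⁷ m.
Specific orbital energy ε = v²/2 − μ/r = (1608)²/2 − 4.283×10¹³/1.341×10⁷ = -1.901×10⁶ J/kg.
Since ε = −μ/(2a), a = −μ/(2ε) = 1.126×10⁷ m = 11265 km.

a ≈ 11300 km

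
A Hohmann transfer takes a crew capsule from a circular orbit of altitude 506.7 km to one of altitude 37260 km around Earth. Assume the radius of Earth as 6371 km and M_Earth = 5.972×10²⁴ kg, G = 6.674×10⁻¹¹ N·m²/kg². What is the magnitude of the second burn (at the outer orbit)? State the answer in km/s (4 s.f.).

Δv ≈ 1.445 km/s

μ = GM = 6.674×10⁻¹¹ × 5.972×10²⁴ = 3.986×10¹⁴ m³/s².
r₁ = 6371 + 506.7 = 6877.7 km = 6.8777×10⁶ m.
r₂ = 6371 + 37260 = 43631 km = 4.3631×10⁷ m.
Transfer ellipse a_t = (r₁ + r₂)/2 = 2.525×10⁷ m.
At r₁: circular v_c1 = √(μ/r₁) = 7613 m/s; transfer-perigee v_p = √[μ(2/r₁ − 1/a_t)] = 10010 m/s.
At r₂: circular v_c2 = √(μ/r₂) = 3022 m/s; transfer-apogee v_a = √[μ(2/r₂ − 1/a_t)] = 1577 m/s.
Δv₂ = v_c2 − v_a = 1445 m/s.
= 1.445 km/s.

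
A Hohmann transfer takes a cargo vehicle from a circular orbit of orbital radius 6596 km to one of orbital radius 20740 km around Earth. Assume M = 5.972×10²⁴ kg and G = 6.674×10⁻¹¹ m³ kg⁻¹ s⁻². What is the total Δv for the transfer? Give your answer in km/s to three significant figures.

μ = GM = 6.674×10⁻¹¹ × 5.972×10²⁴ = 3.986×10¹⁴ m³/s².
r₁ = 6596 km = 6.596×10⁶ m.
r₂ = 20740 km = 2.074×10⁷ m.
Transfer ellipse a_t = (r₁ + r₂)/2 = 1.367×10⁷ m.
At r₁: circular v_c1 = √(μ/r₁) = 7773 m/s; transfer-perigee v_p = √[μ(2/r₁ − 1/a_t)] = 9576 m/s.
Δv₁ = v_p − v_c1 = 1802 m/s.
At r₂: circular v_c2 = √(μ/r₂) = 4384 m/s; transfer-apogee v_a = √[μ(2/r₂ − 1/a_t)] = 3045 m/s.
Δv₂ = v_c2 − v_a = 1338 m/s.
Total Δv = Δv₁ + Δv₂ = 3141 m/s = 3.141 km/s.

Δv_total ≈ 3.14 km/s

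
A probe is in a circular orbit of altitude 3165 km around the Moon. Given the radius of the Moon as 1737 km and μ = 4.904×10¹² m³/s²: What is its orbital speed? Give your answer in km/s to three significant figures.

v ≈ 1.00 km/s

r = 1737 + 3165 = 4902.0 km = 4.9020×10⁶ m.
For a circular orbit v = √(μ/r) = √(4.904×10¹² / 4.902×10⁶) = √(1.000×10⁶) = 1000 m/s.
That is 1.000 km/s.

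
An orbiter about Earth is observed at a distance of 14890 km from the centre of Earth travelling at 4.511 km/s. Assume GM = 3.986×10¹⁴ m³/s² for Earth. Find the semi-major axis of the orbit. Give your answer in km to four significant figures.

a ≈ 12010 km

r = 1.489×10⁷ m.
Vis-viva rearranged: 1/a = 2/r − v²/μ = 1.343×10⁻⁷ − 5.105×10⁻⁸ = 8.327×10⁻⁸ m⁻¹.
a = 1.201×10⁷ m = 12010 km.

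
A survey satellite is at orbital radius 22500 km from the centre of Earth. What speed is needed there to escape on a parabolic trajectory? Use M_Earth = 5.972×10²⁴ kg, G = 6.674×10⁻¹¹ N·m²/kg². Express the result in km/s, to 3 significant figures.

μ = GM = 6.674×10⁻¹¹ × 5.972×10²⁴ = 3.986×10¹⁴ m³/s².
r = 22500 km = 2.250×10⁷ m.
Escape speed v_esc = √(2μ/r) = √(2 × 3.986×10¹⁴ / 2.250×10⁷) = √(3.543×10⁷) = 5952 m/s.
= 5.952 km/s.

v_esc ≈ 5.95 km/s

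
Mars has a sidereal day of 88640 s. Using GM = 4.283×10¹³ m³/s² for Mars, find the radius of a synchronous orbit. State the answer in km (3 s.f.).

r_sync ≈ 20400 km

A synchronous orbit has period T, so by Kepler's third law a = (μT²/4π²)^(1/3).
μT²/4π² = 4.283×10¹³ × (8.864×10⁴)² / 39.48 = 8.524×10²¹ m³.
a = 2.043×10⁷ m = 20428 km.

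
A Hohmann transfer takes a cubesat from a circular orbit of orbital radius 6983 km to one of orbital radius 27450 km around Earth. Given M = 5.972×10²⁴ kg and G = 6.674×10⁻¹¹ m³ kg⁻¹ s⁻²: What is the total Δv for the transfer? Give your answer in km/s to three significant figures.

Δv_total ≈ 3.37 km/s

μ = GM = 6.674×10⁻¹¹ × 5.972×10²⁴ = 3.986×10¹⁴ m³/s².
r₁ = 6983 km = 6.983×10⁶ m.
r₂ = 27450 km = 2.745×10⁷ m.
Transfer ellipse a_t = (r₁ + r₂)/2 = 1.722×10⁷ m.
At r₁: circular v_c1 = √(μ/r₁) = 7555 m/s; transfer-perigee v_p = √[μ(2/r₁ − 1/a_t)] = 9540 m/s.
Δv₁ = v_p − v_c1 = 1985 m/s.
At r₂: circular v_c2 = √(μ/r₂) = 3810 m/s; transfer-apogee v_a = √[μ(2/r₂ − 1/a_t)] = 2427 m/s.
Δv₂ = v_c2 − v_a = 1384 m/s.
Total Δv = Δv₁ + Δv₂ = 3368 m/s = 3.368 km/s.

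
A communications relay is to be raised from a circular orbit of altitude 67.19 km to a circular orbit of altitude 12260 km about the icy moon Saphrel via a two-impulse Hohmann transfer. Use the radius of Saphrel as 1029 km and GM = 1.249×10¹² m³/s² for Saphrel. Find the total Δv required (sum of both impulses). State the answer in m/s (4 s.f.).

r₁ = 1029 + 67.19 = 1096.2 km = 1.0962×10⁶ m.
r₂ = 1029 + 12260 = 13289 km = 1.3289×10⁷ m.
Transfer ellipse a_t = (r₁ + r₂)/2 = 7.193×10⁶ m.
At r₁: circular v_c1 = √(μ/r₁) = 1067 m/s; transfer-periapsis v_p = √[μ(2/r₁ − 1/a_t)] = 1451 m/s.
Δv₁ = v_p − v_c1 = 383.5 m/s.
At r₂: circular v_c2 = √(μ/r₂) = 306.6 m/s; transfer-apoapsis v_a = √[μ(2/r₂ − 1/a_t)] = 119.7 m/s.
Δv₂ = v_c2 − v_a = 186.9 m/s.
Total Δv = Δv₁ + Δv₂ = 570.4 m/s.

Δv_total ≈ 570.4 m/s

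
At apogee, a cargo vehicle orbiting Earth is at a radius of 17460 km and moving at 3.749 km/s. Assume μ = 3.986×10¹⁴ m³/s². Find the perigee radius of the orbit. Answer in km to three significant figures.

perigee radius ≈ 7760 km

r_a = 1.746×10⁷ m.
Specific energy ε = v²/2 − μ/r = -1.580×10⁷ J/kg, so a = −μ/(2ε) = 1.261×10⁷ m.
The apsides satisfy r_p + r_a = 2a, so the perigee radius is 2a − r_a = 7.765×10⁶ m = 7764.9 km.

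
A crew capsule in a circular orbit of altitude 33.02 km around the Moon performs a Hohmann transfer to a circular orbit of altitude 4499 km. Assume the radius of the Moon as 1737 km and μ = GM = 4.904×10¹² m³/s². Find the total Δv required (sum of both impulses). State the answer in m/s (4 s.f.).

r₁ = 1737 + 33.02 = 1770.0 km = 1.7700×10⁶ m.
r₂ = 1737 + 4499 = 6236.0 km = 6.2360×10⁶ m.
Transfer ellipse a_t = (r₁ + r₂)/2 = 4.003×10⁶ m.
At r₁: circular v_c1 = √(μ/r₁) = 1665 m/s; transfer-perilune v_p = √[μ(2/r₁ − 1/a_t)] = 2078 m/s.
Δv₁ = v_p − v_c1 = 413.0 m/s.
At r₂: circular v_c2 = √(μ/r₂) = 886.8 m/s; transfer-apolune v_a = √[μ(2/r₂ − 1/a_t)] = 589.7 m/s.
Δv₂ = v_c2 − v_a = 297.1 m/s.
Total Δv = Δv₁ + Δv₂ = 710.1 m/s.

Δv_total ≈ 710.1 m/s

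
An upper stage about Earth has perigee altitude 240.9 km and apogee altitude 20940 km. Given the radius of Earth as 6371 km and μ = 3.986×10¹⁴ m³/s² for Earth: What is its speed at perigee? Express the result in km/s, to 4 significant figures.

r_p = 6371 + 240.9 = 6611.9 km = 6.6119×10⁶ m.
r_a = 6371 + 20940 = 27311 km = 2.7311×10⁷ m.
Semi-major axis a = (r_p + r_a)/2 = 16961 km = 1.696×10⁷ m.
Vis-viva: v² = μ(2/r − 1/a) = 3.986×10¹⁴ × (3.025×10⁻⁷ − 5.896×10⁻⁸) = 9.707×10⁷ m²/s².
v = 9852 m/s = 9.852 km/s.

v ≈ 9.852 km/s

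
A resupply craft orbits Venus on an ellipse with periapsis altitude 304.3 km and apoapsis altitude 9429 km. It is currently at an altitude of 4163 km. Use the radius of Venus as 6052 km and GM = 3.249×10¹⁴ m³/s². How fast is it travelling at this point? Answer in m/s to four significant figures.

v ≈ 5819 m/s

r_p = 6052 + 304.3 = 6356.3 km = 6.3563×10⁶ m.
r_a = 6052 + 9429 = 15481 km = 1.5481×10⁷ m.
r = 6052 + 4163 = 10215 km = 1.022×10⁷ m.
Semi-major axis a = (r_p + r_a)/2 = 10919 km = 1.092×10⁷ m.
Vis-viva: v² = μ(2/r − 1/a) = 3.249×10¹⁴ × (1.958×10⁻⁷ − 9.159×10⁻⁸) = 3.386×10⁷ m²/s².
v = 5819 m/s.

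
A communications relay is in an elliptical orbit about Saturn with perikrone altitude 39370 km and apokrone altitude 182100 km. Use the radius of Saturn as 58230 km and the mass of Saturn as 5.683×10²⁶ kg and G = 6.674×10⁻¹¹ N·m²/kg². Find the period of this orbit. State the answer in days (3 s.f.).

μ = GM = 6.674×10⁻¹¹ × 5.683×10²⁶ = 3.793×10¹⁶ m³/s².
r_p = 58230 + 39370 = 97600 km = 9.7600×10⁷ m.
r_a = 58230 + 182100 = 240330 km = 2.4033×10⁸ m.
Semi-major axis a = (r_p + r_a)/2 = (97600 + 2.4033×10⁵)/2 = 1.6896×10⁵ km = 1.690×10⁸ m.
By Kepler's third law T = 2π√(a³/μ) = 2π × 1.128×10⁴ = 7.086×10⁴ s.
= 0.8201 days.

T ≈ 0.82 days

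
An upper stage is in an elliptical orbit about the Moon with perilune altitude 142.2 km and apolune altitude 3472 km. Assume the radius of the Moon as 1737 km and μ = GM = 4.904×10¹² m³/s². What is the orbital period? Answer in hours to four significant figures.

r_p = 1737 + 142.2 = 1879.2 km = 1.8792×10⁶ m.
r_a = 1737 + 3472 = 5209.0 km = 5.2090×10⁶ m.
Semi-major axis a = (r_p + r_a)/2 = (1879.2 + 5209.0)/2 = 3544.1 km = 3.544×10⁶ m.
By Kepler's third law T = 2π√(a³/μ) = 2π × 3.013×10³ = 1.893×10⁴ s.
= 5.258 hours.

T ≈ 5.258 hours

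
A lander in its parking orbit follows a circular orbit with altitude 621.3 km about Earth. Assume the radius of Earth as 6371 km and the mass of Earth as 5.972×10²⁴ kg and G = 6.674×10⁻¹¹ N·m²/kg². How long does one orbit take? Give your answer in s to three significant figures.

T ≈ 5820 s

μ = GM = 6.674×10⁻¹¹ × 5.972×10²⁴ = 3.986×10¹⁴ m³/s².
r = 6371 + 621.3 = 6992.3 km = 6.9923×10⁶ m.
Kepler's third law: T = 2π√(r³/μ) = 2π√((6.992×10⁶)³ / 3.986×10¹⁴).
r³/μ = 8.577×10⁵ s², so T = 2π × 9.261×10² = 5.819×10³ s.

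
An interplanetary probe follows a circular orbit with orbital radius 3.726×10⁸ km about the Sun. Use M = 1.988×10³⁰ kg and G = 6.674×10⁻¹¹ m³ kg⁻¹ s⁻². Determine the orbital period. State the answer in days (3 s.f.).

T ≈ 1440 days

μ = GM = 6.674×10⁻¹¹ × 1.988×10³⁰ = 1.327×10²⁰ m³/s².
r = 3.726×10⁸ km = 3.726×10¹¹ m.
Kepler's third law: T = 2π√(r³/μ) = 2π√((3.726×10¹¹)³ / 1.327×10²⁰).
r³/μ = 3.899×10¹⁴ s², so T = 2π × 1.975×10⁷ = 1.241×10⁸ s.
Converting: 1.241×10⁸ s ÷ 86400 = 1436 days.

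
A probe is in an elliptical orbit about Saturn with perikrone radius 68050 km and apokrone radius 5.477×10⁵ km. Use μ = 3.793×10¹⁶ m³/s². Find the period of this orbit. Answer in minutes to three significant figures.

Semi-major axis a = (r_p + r_a)/2 = (68050 + 5.4770×10⁵)/2 = 3.0788×10⁵ km = 3.079×10⁸ m.
By Kepler's third law T = 2π√(a³/μ) = 2π × 2.774×10⁴ = 1.743×10⁵ s.
= 2905 minutes.

T ≈ 2900 minutes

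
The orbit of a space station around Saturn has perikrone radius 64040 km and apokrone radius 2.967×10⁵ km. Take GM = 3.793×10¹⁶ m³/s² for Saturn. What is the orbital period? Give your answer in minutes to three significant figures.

T ≈ 1300 minutes

Semi-major axis a = (r_p + r_a)/2 = (64040 + 2.9670×10⁵)/2 = 1.8037×10⁵ km = 1.804×10⁸ m.
By Kepler's third law T = 2π√(a³/μ) = 2π × 1.244×10⁴ = 7.815×10⁴ s.
= 1303 minutes.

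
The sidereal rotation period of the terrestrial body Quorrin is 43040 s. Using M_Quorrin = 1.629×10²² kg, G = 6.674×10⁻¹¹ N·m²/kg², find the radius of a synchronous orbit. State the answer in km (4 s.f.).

r_sync ≈ 3709 km

μ = GM = 6.674×10⁻¹¹ × 1.629×10²² = 1.087×10¹² m³/s².
A synchronous orbit has period T, so by Kepler's third law a = (μT²/4π²)^(1/3).
μT²/4π² = 1.087×10¹² × (4.304×10⁴)² / 39.48 = 5.101×10¹⁹ m³.
a = 3.709×10⁶ m = 3708.8 km.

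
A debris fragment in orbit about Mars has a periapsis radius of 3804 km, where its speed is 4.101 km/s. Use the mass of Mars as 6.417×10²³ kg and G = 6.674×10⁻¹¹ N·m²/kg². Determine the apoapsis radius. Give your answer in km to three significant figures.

apoapsis radius ≈ 11200 km

μ = GM = 6.674×10⁻¹¹ × 6.417×10²³ = 4.283×10¹³ m³/s².
r_p = 3.804×10⁶ m.
Specific energy ε = v²/2 − μ/r = -2.849×10⁶ J/kg, so a = −μ/(2ε) = 7.515×10⁶ m.
The apsides satisfy r_p + r_a = 2a, so the apoapsis radius is 2a − r_p = 1.123×10⁷ m = 11227 km.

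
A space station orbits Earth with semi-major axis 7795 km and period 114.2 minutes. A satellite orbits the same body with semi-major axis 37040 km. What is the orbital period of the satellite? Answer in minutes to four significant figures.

Kepler's third law: T² ∝ a³, so T₂ = T₁ (a₂/a₁)^(3/2).
a₂/a₁ = 4.752, (a₂/a₁)^(3/2) = 10.36.
T₂ = 114.2 × 10.36 = 1183 minutes.

T₂ ≈ 1183 minutes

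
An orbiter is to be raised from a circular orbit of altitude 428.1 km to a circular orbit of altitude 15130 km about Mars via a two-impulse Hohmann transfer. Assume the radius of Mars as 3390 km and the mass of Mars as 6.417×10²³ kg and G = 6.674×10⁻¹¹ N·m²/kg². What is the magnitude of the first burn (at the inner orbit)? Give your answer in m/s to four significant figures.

Δv ≈ 963.5 m/s

μ = GM = 6.674×10⁻¹¹ × 6.417×10²³ = 4.283×10¹³ m³/s².
r₁ = 3390 + 428.1 = 3818.1 km = 3.8181×10⁶ m.
r₂ = 3390 + 15130 = 18520 km = 1.8520×10⁷ m.
Transfer ellipse a_t = (r₁ + r₂)/2 = 1.117×10⁷ m.
At r₁: circular v_c1 = √(μ/r₁) = 3349 m/s; transfer-periapsis v_p = √[μ(2/r₁ − 1/a_t)] = 4313 m/s.
Δv₁ = v_p − v_c1 = 963.5 m/s.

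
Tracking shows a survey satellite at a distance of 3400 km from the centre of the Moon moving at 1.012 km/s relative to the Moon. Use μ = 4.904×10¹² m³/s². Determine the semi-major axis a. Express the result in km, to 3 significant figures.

r = 3.400×10⁶ m.
Specific orbital energy ε = v²/2 − μ/r = (1012)²/2 − 4.904×10¹²/3.400×10⁶ = -9.303×10⁵ J/kg.
Since ε = −μ/(2a), a = −μ/(2ε) = 2.636×10⁶ m = 2635.8 km.

a ≈ 2640 km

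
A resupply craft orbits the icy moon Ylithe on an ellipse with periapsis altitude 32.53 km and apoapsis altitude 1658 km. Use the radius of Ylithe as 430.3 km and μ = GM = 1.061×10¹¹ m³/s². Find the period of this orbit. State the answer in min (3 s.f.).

r_p = 430.3 + 32.53 = 462.83 km = 4.6283×10⁵ m.
r_a = 430.3 + 1658 = 2088.3 km = 2.0883×10⁶ m.
Semi-major axis a = (r_p + r_a)/2 = (462.83 + 2088.3)/2 = 1275.6 km = 1.276×10⁶ m.
By Kepler's third law T = 2π√(a³/μ) = 2π × 4.423×10³ = 2.779×10⁴ s.
= 463.2 min.

T ≈ 463 min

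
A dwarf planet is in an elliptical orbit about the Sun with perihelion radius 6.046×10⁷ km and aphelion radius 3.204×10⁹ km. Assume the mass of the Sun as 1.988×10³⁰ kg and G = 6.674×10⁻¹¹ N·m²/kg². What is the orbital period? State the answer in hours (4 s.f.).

μ = GM = 6.674×10⁻¹¹ × 1.988×10³⁰ = 1.327×10²⁰ m³/s².
Semi-major axis a = (r_p + r_a)/2 = (6.0460×10⁷ + 3.2040×10⁹)/2 = 1.6322×10⁹ km = 1.632×10¹² m.
By Kepler's third law T = 2π√(a³/μ) = 2π × 1.810×10⁸ = 1.137×10⁹ s.
= 3.160×10⁵ hours.

T ≈ 316000 hours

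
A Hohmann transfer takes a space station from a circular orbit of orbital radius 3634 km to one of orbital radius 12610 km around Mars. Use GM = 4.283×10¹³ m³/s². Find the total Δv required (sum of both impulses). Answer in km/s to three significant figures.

r₁ = 3634 km = 3.634×10⁶ m.
r₂ = 12610 km = 1.261×10⁷ m.
Transfer ellipse a_t = (r₁ + r₂)/2 = 8.122×10⁶ m.
At r₁: circular v_c1 = √(μ/r₁) = 3433 m/s; transfer-periapsis v_p = √[μ(2/r₁ − 1/a_t)] = 4278 m/s.
Δv₁ = v_p − v_c1 = 844.6 m/s.
At r₂: circular v_c2 = √(μ/r₂) = 1843 m/s; transfer-apoapsis v_a = √[μ(2/r₂ − 1/a_t)] = 1233 m/s.
Δv₂ = v_c2 − v_a = 610.2 m/s.
Total Δv = Δv₁ + Δv₂ = 1455 m/s = 1.455 km/s.

Δv_total ≈ 1.45 km/s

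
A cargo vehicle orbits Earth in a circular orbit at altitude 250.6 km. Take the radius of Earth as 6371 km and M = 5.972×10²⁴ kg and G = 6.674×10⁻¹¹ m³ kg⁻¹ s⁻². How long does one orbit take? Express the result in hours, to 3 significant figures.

T ≈ 1.49 hours

μ = GM = 6.674×10⁻¹¹ × 5.972×10²⁴ = 3.986×10¹⁴ m³/s².
r = 6371 + 250.6 = 6621.6 km = 6.6216×10⁶ m.
Kepler's third law: T = 2π√(r³/μ) = 2π√((6.622×10⁶)³ / 3.986×10¹⁴).
r³/μ = 7.284×10⁵ s², so T = 2π × 8.535×10² = 5.363×10³ s.
Converting: 5.363×10³ s ÷ 3600 = 1.490 hours.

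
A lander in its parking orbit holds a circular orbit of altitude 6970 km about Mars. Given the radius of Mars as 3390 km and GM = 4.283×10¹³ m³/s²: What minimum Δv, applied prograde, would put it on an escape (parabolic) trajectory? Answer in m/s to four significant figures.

r = 3390 + 6970 = 10360 km = 1.0360×10⁷ m.
Circular speed v_c = √(μ/r) = 2033 m/s.
Escape speed v_esc = √(2μ/r) = √2 × v_c = 2875 m/s.
Δv = v_esc − v_c = 842.2 m/s.

Δv ≈ 842.2 m/s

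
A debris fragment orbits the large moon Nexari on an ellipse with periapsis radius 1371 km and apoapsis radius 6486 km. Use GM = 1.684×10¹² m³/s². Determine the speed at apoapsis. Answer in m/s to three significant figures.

v ≈ 301 m/s

Semi-major axis a = (r_p + r_a)/2 = 3928.5 km = 3.928×10⁶ m.
Vis-viva: v² = μ(2/r − 1/a) = 1.684×10¹² × (3.084×10⁻⁷ − 2.546×10⁻⁷) = 9.061×10⁴ m²/s².
v = 301.0 m/s.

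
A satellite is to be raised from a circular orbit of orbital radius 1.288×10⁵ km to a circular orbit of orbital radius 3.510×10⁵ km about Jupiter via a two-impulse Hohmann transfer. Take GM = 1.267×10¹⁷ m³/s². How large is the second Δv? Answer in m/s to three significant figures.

Δv ≈ 5080 m/s

r₁ = 1.288×10⁵ km = 1.288×10⁸ m.
r₂ = 3.510×10⁵ km = 3.510×10⁸ m.
Transfer ellipse a_t = (r₁ + r₂)/2 = 2.399×10⁸ m.
At r₁: circular v_c1 = √(μ/r₁) = 31360 m/s; transfer-perijove v_p = √[μ(2/r₁ − 1/a_t)] = 37940 m/s.
At r₂: circular v_c2 = √(μ/r₂) = 19000 m/s; transfer-apojove v_a = √[μ(2/r₂ − 1/a_t)] = 13920 m/s.
Δv₂ = v_c2 − v_a = 5078 m/s.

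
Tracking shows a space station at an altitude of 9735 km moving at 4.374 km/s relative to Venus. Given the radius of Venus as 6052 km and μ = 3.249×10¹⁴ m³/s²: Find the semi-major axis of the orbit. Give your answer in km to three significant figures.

r = 6052 + 9735 = 15787 km = 1.579×10⁷ m.
Specific orbital energy ε = v²/2 − μ/r = (4374)²/2 − 3.249×10¹⁴/1.579×10⁷ = -1.101×10⁷ J/kg.
Since ε = −μ/(2a), a = −μ/(2ε) = 1.475×10⁷ m = 14749 km.

a ≈ 14700 km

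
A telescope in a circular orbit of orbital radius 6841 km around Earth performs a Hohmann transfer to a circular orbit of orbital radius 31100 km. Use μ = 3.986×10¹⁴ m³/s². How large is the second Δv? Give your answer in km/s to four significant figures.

r₁ = 6841 km = 6.841×10⁶ m.
r₂ = 31100 km = 3.110×10⁷ m.
Transfer ellipse a_t = (r₁ + r₂)/2 = 1.897×10⁷ m.
At r₁: circular v_c1 = √(μ/r₁) = 7633 m/s; transfer-perigee v_p = √[μ(2/r₁ − 1/a_t)] = 9773 m/s.
At r₂: circular v_c2 = √(μ/r₂) = 3580 m/s; transfer-apogee v_a = √[μ(2/r₂ − 1/a_t)] = 2150 m/s.
Δv₂ = v_c2 − v_a = 1430 m/s.
= 1.430 km/s.

Δv ≈ 1.430 km/s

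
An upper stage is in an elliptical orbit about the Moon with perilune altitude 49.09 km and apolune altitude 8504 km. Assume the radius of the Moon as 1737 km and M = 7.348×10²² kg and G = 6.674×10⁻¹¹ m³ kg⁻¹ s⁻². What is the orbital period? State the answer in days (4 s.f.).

T ≈ 0.4843 days

μ = GM = 6.674×10⁻¹¹ × 7.348×10²² = 4.904×10¹² m³/s².
r_p = 1737 + 49.09 = 1786.1 km = 1.7861×10⁶ m.
r_a = 1737 + 8504 = 10241 km = 1.0241×10⁷ m.
Semi-major axis a = (r_p + r_a)/2 = (1786.1 + 10241)/2 = 6013.5 km = 6.014×10⁶ m.
By Kepler's third law T = 2π√(a³/μ) = 2π × 6.659×10³ = 4.184×10⁴ s.
= 0.4843 days.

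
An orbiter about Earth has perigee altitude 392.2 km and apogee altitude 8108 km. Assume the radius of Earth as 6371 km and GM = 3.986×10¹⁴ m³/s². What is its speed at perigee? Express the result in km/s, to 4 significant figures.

r_p = 6371 + 392.2 = 6763.2 km = 6.7632×10⁶ m.
r_a = 6371 + 8108 = 14479 km = 1.4479×10⁷ m.
Semi-major axis a = (r_p + r_a)/2 = 10621 km = 1.062×10⁷ m.
Vis-viva: v² = μ(2/r − 1/a) = 3.986×10¹⁴ × (2.957×10⁻⁷ − 9.415×10⁻⁸) = 8.034×10⁷ m²/s².
v = 8963 m/s = 8.963 km/s.

v ≈ 8.963 km/s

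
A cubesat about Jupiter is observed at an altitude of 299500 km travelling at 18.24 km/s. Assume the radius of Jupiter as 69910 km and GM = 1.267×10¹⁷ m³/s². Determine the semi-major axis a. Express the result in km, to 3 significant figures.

r = 69910 + 299500 = 3.6941×10⁵ km = 3.694×10⁸ m.
Specific orbital energy ε = v²/2 − μ/r = (18240)²/2 − 1.267×10¹⁷/3.694×10⁸ = -1.766×10⁸ J/kg.
Since ε = −μ/(2a), a = −μ/(2ε) = 3.587×10⁸ m = 3.5866×10⁵ km.

a ≈ 3.59×10⁵ km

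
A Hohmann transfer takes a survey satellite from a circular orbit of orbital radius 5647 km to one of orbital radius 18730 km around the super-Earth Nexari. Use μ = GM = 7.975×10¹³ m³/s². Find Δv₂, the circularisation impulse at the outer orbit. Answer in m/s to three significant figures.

r₁ = 5647 km = 5.647×10⁶ m.
r₂ = 18730 km = 1.873×10⁷ m.
Transfer ellipse a_t = (r₁ + r₂)/2 = 1.219×10⁷ m.
At r₁: circular v_c1 = √(μ/r₁) = 3758 m/s; transfer-periapsis v_p = √[μ(2/r₁ − 1/a_t)] = 4659 m/s.
At r₂: circular v_c2 = √(μ/r₂) = 2063 m/s; transfer-apoapsis v_a = √[μ(2/r₂ − 1/a_t)] = 1405 m/s.
Δv₂ = v_c2 − v_a = 658.9 m/s.

Δv ≈ 659 m/s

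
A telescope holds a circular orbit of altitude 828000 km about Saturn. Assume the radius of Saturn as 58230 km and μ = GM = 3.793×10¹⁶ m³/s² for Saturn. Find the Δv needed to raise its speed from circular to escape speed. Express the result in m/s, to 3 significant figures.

Δv ≈ 2710 m/s

r = 58230 + 828000 = 886230 km = 8.8623×10⁸ m.
Circular speed v_c = √(μ/r) = 6542 m/s.
Escape speed v_esc = √(2μ/r) = √2 × v_c = 9252 m/s.
Δv = v_esc − v_c = 2710 m/s.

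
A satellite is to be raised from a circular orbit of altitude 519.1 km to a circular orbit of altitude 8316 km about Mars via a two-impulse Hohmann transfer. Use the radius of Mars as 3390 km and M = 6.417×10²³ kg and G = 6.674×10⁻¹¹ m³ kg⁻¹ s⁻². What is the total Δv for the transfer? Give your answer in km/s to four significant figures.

μ = GM = 6.674×10⁻¹¹ × 6.417×10²³ = 4.283×10¹³ m³/s².
r₁ = 3390 + 519.1 = 3909.1 km = 3.9091×10⁶ m.
r₂ = 3390 + 8316 = 11706 km = 1.1706×10⁷ m.
Transfer ellipse a_t = (r₁ + r₂)/2 = 7.808×10⁶ m.
At r₁: circular v_c1 = √(μ/r₁) = 3310 m/s; transfer-periapsis v_p = √[μ(2/r₁ − 1/a_t)] = 4053 m/s.
Δv₁ = v_p − v_c1 = 743.0 m/s.
At r₂: circular v_c2 = √(μ/r₂) = 1913 m/s; transfer-apoapsis v_a = √[μ(2/r₂ − 1/a_t)] = 1353 m/s.
Δv₂ = v_c2 − v_a = 559.3 m/s.
Total Δv = Δv₁ + Δv₂ = 1302 m/s = 1.302 km/s.

Δv_total ≈ 1.302 km/s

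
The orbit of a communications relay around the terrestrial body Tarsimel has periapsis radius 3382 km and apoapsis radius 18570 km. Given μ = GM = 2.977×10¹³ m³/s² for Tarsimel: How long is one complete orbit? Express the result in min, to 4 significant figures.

Semi-major axis a = (r_p + r_a)/2 = (3382.0 + 18570)/2 = 10976 km = 1.098×10⁷ m.
By Kepler's third law T = 2π√(a³/μ) = 2π × 6.665×10³ = 4.188×10⁴ s.
= 697.9 min.

T ≈ 697.9 min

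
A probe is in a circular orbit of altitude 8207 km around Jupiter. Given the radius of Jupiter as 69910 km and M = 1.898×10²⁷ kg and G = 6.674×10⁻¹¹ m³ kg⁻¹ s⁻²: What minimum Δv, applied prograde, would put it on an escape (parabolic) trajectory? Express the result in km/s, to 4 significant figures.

Δv ≈ 16.68 km/s

μ = GM = 6.674×10⁻¹¹ × 1.898×10²⁷ = 1.267×10¹⁷ m³/s².
r = 69910 + 8207 = 78117 km = 7.8117×10⁷ m.
Circular speed v_c = √(μ/r) = 40270 m/s.
Escape speed v_esc = √(2μ/r) = √2 × v_c = 56950 m/s.
Δv = v_esc − v_c = 16680 m/s = 16.68 km/s.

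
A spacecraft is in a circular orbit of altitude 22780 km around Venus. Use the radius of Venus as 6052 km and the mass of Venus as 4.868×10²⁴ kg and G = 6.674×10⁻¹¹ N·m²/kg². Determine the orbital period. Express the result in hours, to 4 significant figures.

T ≈ 14.99 hours

μ = GM = 6.674×10⁻¹¹ × 4.868×10²⁴ = 3.249×10¹⁴ m³/s².
r = 6052 + 22780 = 28832 km = 2.8832×10⁷ m.
Kepler's third law: T = 2π√(r³/μ) = 2π√((2.883×10⁷)³ / 3.249×10¹⁴).
r³/μ = 7.377×10⁷ s², so T = 2π × 8.589×10³ = 5.397×10⁴ s.
Converting: 5.397×10⁴ s ÷ 3600 = 14.99 hours.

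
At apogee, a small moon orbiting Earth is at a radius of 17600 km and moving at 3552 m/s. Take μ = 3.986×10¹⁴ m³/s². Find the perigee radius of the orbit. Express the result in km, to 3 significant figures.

r_a = 1.760×10⁷ m.
Specific energy ε = v²/2 − μ/r = -1.634×10⁷ J/kg, so a = −μ/(2ε) = 1.220×10⁷ m.
The apsides satisfy r_p + r_a = 2a, so the perigee radius is 2a − r_a = 6.795×10⁶ m = 6795.1 km.

perigee radius ≈ 6800 km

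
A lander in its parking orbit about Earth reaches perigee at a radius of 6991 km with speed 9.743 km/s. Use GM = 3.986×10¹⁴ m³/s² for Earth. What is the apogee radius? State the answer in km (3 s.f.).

r_p = 6.991×10⁶ m.
Specific energy ε = v²/2 − μ/r = -9.553×10⁶ J/kg, so a = −μ/(2ε) = 2.086×10⁷ m.
The apsides satisfy r_p + r_a = 2a, so the apogee radius is 2a − r_p = 3.473×10⁷ m = 34734 km.

apogee radius ≈ 34700 km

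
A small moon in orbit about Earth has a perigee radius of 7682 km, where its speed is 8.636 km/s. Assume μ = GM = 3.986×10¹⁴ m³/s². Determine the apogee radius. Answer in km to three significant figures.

apogee radius ≈ 19600 km

r_p = 7.682×10⁶ m.
Specific energy ε = v²/2 − μ/r = -1.460×10⁷ J/kg, so a = −μ/(2ε) = 1.365×10⁷ m.
The apsides satisfy r_p + r_a = 2a, so the apogee radius is 2a − r_p = 1.962×10⁷ m = 19624 km.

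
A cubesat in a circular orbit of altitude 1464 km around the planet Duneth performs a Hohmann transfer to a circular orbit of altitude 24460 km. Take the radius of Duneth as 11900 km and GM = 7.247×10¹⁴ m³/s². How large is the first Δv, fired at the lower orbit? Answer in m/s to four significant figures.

Δv ≈ 1541 m/s

r₁ = 11900 + 1464 = 13364 km = 1.3364×10⁷ m.
r₂ = 11900 + 24460 = 36360 km = 3.6360×10⁷ m.
Transfer ellipse a_t = (r₁ + r₂)/2 = 2.486×10⁷ m.
At r₁: circular v_c1 = √(μ/r₁) = 7364 m/s; transfer-periapsis v_p = √[μ(2/r₁ − 1/a_t)] = 8905 m/s.
Δv₁ = v_p − v_c1 = 1541 m/s.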